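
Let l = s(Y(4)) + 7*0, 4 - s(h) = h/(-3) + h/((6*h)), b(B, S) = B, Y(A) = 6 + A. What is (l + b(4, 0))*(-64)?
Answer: -2144/3 ≈ -714.67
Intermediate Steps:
s(h) = 23/6 + h/3 (s(h) = 4 - (h/(-3) + h/((6*h))) = 4 - (h*(-⅓) + h*(1/(6*h))) = 4 - (-h/3 + ⅙) = 4 - (⅙ - h/3) = 4 + (-⅙ + h/3) = 23/6 + h/3)
l = 43/6 (l = (23/6 + (6 + 4)/3) + 7*0 = (23/6 + (⅓)*10) + 0 = (23/6 + 10/3) + 0 = 43/6 + 0 = 43/6 ≈ 7.1667)
(l + b(4, 0))*(-64) = (43/6 + 4)*(-64) = (67/6)*(-64) = -2144/3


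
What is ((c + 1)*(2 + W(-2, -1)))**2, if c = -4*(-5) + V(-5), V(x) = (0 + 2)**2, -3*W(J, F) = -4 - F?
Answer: 5625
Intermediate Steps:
W(J, F) = 4/3 + F/3 (W(J, F) = -(-4 - F)/3 = 4/3 + F/3)
V(x) = 4 (V(x) = 2**2 = 4)
c = 24 (c = -4*(-5) + 4 = 20 + 4 = 24)
((c + 1)*(2 + W(-2, -1)))**2 = ((24 + 1)*(2 + (4/3 + (1/3)*(-1))))**2 = (25*(2 + (4/3 - 1/3)))**2 = (25*(2 + 1))**2 = (25*3)**2 = 75**2 = 5625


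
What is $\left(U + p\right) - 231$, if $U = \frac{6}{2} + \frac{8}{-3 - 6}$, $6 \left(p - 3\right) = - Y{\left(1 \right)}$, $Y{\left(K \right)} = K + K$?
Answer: $- \frac{2036}{9} \approx -226.22$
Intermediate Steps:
$Y{\left(K \right)} = 2 K$
$p = \frac{8}{3}$ ($p = 3 + \frac{\left(-1\right) 2 \cdot 1}{6} = 3 + \frac{\left(-1\right) 2}{6} = 3 + \frac{1}{6} \left(-2\right) = 3 - \frac{1}{3} = \frac{8}{3} \approx 2.6667$)
$U = \frac{19}{9}$ ($U = 6 \cdot \frac{1}{2} + \frac{8}{-3 - 6} = 3 + \frac{8}{-9} = 3 + 8 \left(- \frac{1}{9}\right) = 3 - \frac{8}{9} = \frac{19}{9} \approx 2.1111$)
$\left(U + p\right) - 231 = \left(\frac{19}{9} + \frac{8}{3}\right) - 231 = \frac{43}{9} - 231 = - \frac{2036}{9}$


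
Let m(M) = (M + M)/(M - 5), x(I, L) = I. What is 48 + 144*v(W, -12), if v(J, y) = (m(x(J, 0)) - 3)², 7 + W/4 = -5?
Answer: 706368/2809 ≈ 251.47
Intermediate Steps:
W = -48 (W = -28 + 4*(-5) = -28 - 20 = -48)
m(M) = 2*M/(-5 + M) (m(M) = (2*M)/(-5 + M) = 2*M/(-5 + M))
v(J, y) = (-3 + 2*J/(-5 + J))² (v(J, y) = (2*J/(-5 + J) - 3)² = (-3 + 2*J/(-5 + J))²)
48 + 144*v(W, -12) = 48 + 144*((15 - 1*(-48))²/(-5 - 48)²) = 48 + 144*((15 + 48)²/(-53)²) = 48 + 144*((1/2809)*63²) = 48 + 144*((1/2809)*3969) = 48 + 144*(3969/2809) = 48 + 571536/2809 = 706368/2809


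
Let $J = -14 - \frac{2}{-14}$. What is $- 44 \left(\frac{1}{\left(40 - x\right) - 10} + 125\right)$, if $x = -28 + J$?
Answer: $- \frac{2766808}{503} \approx -5500.6$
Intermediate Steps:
$J = - \frac{97}{7}$ ($J = -14 - - \frac{1}{7} = -14 + \frac{1}{7} = - \frac{97}{7} \approx -13.857$)
$x = - \frac{293}{7}$ ($x = -28 - \frac{97}{7} = - \frac{293}{7} \approx -41.857$)
$- 44 \left(\frac{1}{\left(40 - x\right) - 10} + 125\right) = - 44 \left(\frac{1}{\left(40 - - \frac{293}{7}\right) - 10} + 125\right) = - 44 \left(\frac{1}{\left(40 + \frac{293}{7}\right) + \left(-45 + 35\right)} + 125\right) = - 44 \left(\frac{1}{\frac{573}{7} - 10} + 125\right) = - 44 \left(\frac{1}{\frac{503}{7}} + 125\right) = - 44 \left(\frac{7}{503} + 125\right) = \left(-44\right) \frac{62882}{503} = - \frac{2766808}{503}$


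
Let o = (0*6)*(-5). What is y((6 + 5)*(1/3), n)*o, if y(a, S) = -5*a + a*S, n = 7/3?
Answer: 0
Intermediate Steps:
n = 7/3 (n = 7*(⅓) = 7/3 ≈ 2.3333)
y(a, S) = -5*a + S*a
o = 0 (o = 0*(-5) = 0)
y((6 + 5)*(1/3), n)*o = (((6 + 5)*(1/3))*(-5 + 7/3))*0 = ((11*(1*(⅓)))*(-8/3))*0 = ((11*(⅓))*(-8/3))*0 = ((11/3)*(-8/3))*0 = -88/9*0 = 0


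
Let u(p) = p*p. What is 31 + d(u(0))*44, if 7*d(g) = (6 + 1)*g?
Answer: 31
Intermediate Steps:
u(p) = p**2
d(g) = g (d(g) = ((6 + 1)*g)/7 = (7*g)/7 = g)
31 + d(u(0))*44 = 31 + 0**2*44 = 31 + 0*44 = 31 + 0 = 31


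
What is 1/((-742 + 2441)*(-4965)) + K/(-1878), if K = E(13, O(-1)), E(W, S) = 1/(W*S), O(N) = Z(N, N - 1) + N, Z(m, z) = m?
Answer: 2795569/137296767660 ≈ 2.0362e-5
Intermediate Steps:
O(N) = 2*N (O(N) = N + N = 2*N)
E(W, S) = 1/(S*W)
K = -1/26 (K = 1/((2*(-1))*13) = (1/13)/(-2) = -1/2*1/13 = -1/26 ≈ -0.038462)
1/((-742 + 2441)*(-4965)) + K/(-1878) = 1/((-742 + 2441)*(-4965)) - 1/26/(-1878) = -1/4965/1699 - 1/26*(-1/1878) = (1/1699)*(-1/4965) + 1/48828 = -1/8435535 + 1/48828 = 2795569/137296767660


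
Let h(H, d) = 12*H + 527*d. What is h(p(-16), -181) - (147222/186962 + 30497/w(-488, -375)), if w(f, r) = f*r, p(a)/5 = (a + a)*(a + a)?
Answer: -580748431484057/17107023000 ≈ -33948.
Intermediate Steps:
p(a) = 20*a² (p(a) = 5*((a + a)*(a + a)) = 5*((2*a)*(2*a)) = 5*(4*a²) = 20*a²)
h(p(-16), -181) - (147222/186962 + 30497/w(-488, -375)) = (12*(20*(-16)²) + 527*(-181)) - (147222/186962 + 30497/((-488*(-375)))) = (12*(20*256) - 95387) - (147222*(1/186962) + 30497/183000) = (12*5120 - 95387) - (73611/93481 + 30497*(1/183000)) = (61440 - 95387) - (73611/93481 + 30497/183000) = -33947 - 1*16321703057/17107023000 = -33947 - 16321703057/17107023000 = -580748431484057/17107023000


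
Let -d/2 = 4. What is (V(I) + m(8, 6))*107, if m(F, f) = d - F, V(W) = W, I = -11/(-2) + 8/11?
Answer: -23005/22 ≈ -1045.7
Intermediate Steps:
d = -8 (d = -2*4 = -8)
I = 137/22 (I = -11*(-½) + 8*(1/11) = 11/2 + 8/11 = 137/22 ≈ 6.2273)
m(F, f) = -8 - F
(V(I) + m(8, 6))*107 = (137/22 + (-8 - 1*8))*107 = (137/22 + (-8 - 8))*107 = (137/22 - 16)*107 = -215/22*107 = -23005/22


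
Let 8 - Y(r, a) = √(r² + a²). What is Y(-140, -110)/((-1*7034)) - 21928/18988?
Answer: -19299182/16695199 + 5*√317/3517 ≈ -1.1307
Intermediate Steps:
Y(r, a) = 8 - √(a² + r²) (Y(r, a) = 8 - √(r² + a²) = 8 - √(a² + r²))
Y(-140, -110)/((-1*7034)) - 21928/18988 = (8 - √((-110)² + (-140)²))/((-1*7034)) - 21928/18988 = (8 - √(12100 + 19600))/(-7034) - 21928*1/18988 = (8 - √31700)*(-1/7034) - 5482/4747 = (8 - 10*√317)*(-1/7034) - 5482/4747 = (-4/3517 + 5*√317/3517) - 5482/4747 = -19299182/16695199 + 5*√317/3517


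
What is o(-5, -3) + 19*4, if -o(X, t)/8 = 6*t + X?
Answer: 260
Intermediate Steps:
o(X, t) = -48*t - 8*X (o(X, t) = -8*(6*t + X) = -8*(X + 6*t) = -48*t - 8*X)
o(-5, -3) + 19*4 = (-48*(-3) - 8*(-5)) + 19*4 = (144 + 40) + 76 = 184 + 76 = 260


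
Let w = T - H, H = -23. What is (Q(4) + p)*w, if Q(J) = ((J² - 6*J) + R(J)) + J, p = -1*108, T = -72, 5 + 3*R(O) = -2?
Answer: 16807/3 ≈ 5602.3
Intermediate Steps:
R(O) = -7/3 (R(O) = -5/3 + (⅓)*(-2) = -5/3 - ⅔ = -7/3)
p = -108
Q(J) = -7/3 + J² - 5*J (Q(J) = ((J² - 6*J) - 7/3) + J = (-7/3 + J² - 6*J) + J = -7/3 + J² - 5*J)
w = -49 (w = -72 - 1*(-23) = -72 + 23 = -49)
(Q(4) + p)*w = ((-7/3 + 4² - 5*4) - 108)*(-49) = ((-7/3 + 16 - 20) - 108)*(-49) = (-19/3 - 108)*(-49) = -343/3*(-49) = 16807/3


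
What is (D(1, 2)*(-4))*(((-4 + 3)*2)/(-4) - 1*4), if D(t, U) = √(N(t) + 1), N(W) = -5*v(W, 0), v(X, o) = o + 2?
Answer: 42*I ≈ 42.0*I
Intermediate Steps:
v(X, o) = 2 + o
N(W) = -10 (N(W) = -5*(2 + 0) = -5*2 = -10)
D(t, U) = 3*I (D(t, U) = √(-10 + 1) = √(-9) = 3*I)
(D(1, 2)*(-4))*(((-4 + 3)*2)/(-4) - 1*4) = ((3*I)*(-4))*(((-4 + 3)*2)/(-4) - 1*4) = (-12*I)*(-1*2*(-¼) - 4) = (-12*I)*(-2*(-¼) - 4) = (-12*I)*(½ - 4) = -12*I*(-7/2) = 42*I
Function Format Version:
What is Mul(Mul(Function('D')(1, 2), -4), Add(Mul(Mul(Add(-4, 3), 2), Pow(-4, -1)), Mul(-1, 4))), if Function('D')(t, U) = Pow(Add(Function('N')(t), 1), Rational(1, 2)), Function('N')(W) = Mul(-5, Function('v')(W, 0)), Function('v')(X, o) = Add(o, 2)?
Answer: Mul(42, I) ≈ Mul(42.000, I)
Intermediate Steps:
Function('v')(X, o) = Add(2, o)
Function('N')(W) = -10 (Function('N')(W) = Mul(-5, Add(2, 0)) = Mul(-5, 2) = -10)
Function('D')(t, U) = Mul(3, I) (Function('D')(t, U) = Pow(Add(-10, 1), Rational(1, 2)) = Pow(-9, Rational(1, 2)) = Mul(3, I))
Mul(Mul(Function('D')(1, 2), -4), Add(Mul(Mul(Add(-4, 3), 2), Pow(-4, -1)), Mul(-1, 4))) = Mul(Mul(Mul(3, I), -4), Add(Mul(Mul(Add(-4, 3), 2), Pow(-4, -1)), Mul(-1, 4))) = Mul(Mul(-12, I), Add(Mul(Mul(-1, 2), Rational(-1, 4)), -4)) = Mul(Mul(-12, I), Add(Mul(-2, Rational(-1, 4)), -4)) = Mul(Mul(-12, I), Add(Rational(1, 2), -4)) = Mul(Mul(-12, I), Rational(-7, 2)) = Mul(42, I)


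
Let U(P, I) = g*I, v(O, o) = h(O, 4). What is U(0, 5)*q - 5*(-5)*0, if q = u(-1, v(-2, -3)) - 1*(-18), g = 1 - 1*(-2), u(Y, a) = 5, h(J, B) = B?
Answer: 345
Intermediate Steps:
v(O, o) = 4
g = 3 (g = 1 + 2 = 3)
q = 23 (q = 5 - 1*(-18) = 5 + 18 = 23)
U(P, I) = 3*I
U(0, 5)*q - 5*(-5)*0 = (3*5)*23 - 5*(-5)*0 = 15*23 + 25*0 = 345 + 0 = 345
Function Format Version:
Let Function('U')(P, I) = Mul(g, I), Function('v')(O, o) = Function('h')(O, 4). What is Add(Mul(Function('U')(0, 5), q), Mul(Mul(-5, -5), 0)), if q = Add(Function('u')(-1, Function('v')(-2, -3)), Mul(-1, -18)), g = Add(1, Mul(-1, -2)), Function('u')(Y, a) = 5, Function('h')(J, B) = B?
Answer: 345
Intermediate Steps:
Function('v')(O, o) = 4
g = 3 (g = Add(1, 2) = 3)
q = 23 (q = Add(5, Mul(-1, -18)) = Add(5, 18) = 23)
Function('U')(P, I) = Mul(3, I)
Add(Mul(Function('U')(0, 5), q), Mul(Mul(-5, -5), 0)) = Add(Mul(Mul(3, 5), 23), Mul(Mul(-5, -5), 0)) = Add(Mul(15, 23), Mul(25, 0)) = Add(345, 0) = 345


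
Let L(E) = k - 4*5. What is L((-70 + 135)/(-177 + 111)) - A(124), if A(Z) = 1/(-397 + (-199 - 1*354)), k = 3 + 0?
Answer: -16149/950 ≈ -16.999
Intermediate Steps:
k = 3
L(E) = -17 (L(E) = 3 - 4*5 = 3 - 20 = -17)
A(Z) = -1/950 (A(Z) = 1/(-397 + (-199 - 354)) = 1/(-397 - 553) = 1/(-950) = -1/950)
L((-70 + 135)/(-177 + 111)) - A(124) = -17 - 1*(-1/950) = -17 + 1/950 = -16149/950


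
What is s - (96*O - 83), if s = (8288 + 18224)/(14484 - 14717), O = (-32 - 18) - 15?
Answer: 1446747/233 ≈ 6209.2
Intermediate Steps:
O = -65 (O = -50 - 15 = -65)
s = -26512/233 (s = 26512/(-233) = 26512*(-1/233) = -26512/233 ≈ -113.79)
s - (96*O - 83) = -26512/233 - (96*(-65) - 83) = -26512/233 - (-6240 - 83) = -26512/233 - 1*(-6323) = -26512/233 + 6323 = 1446747/233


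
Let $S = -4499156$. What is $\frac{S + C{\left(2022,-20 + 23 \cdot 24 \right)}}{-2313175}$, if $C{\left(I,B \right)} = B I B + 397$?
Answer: $- \frac{567775769}{2313175} \approx -245.45$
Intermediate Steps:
$C{\left(I,B \right)} = 397 + I B^{2}$ ($C{\left(I,B \right)} = I B^{2} + 397 = 397 + I B^{2}$)
$\frac{S + C{\left(2022,-20 + 23 \cdot 24 \right)}}{-2313175} = \frac{-4499156 + \left(397 + 2022 \left(-20 + 23 \cdot 24\right)^{2}\right)}{-2313175} = \left(-4499156 + \left(397 + 2022 \left(-20 + 552\right)^{2}\right)\right) \left(- \frac{1}{2313175}\right) = \left(-4499156 + \left(397 + 2022 \cdot 532^{2}\right)\right) \left(- \frac{1}{2313175}\right) = \left(-4499156 + \left(397 + 2022 \cdot 283024\right)\right) \left(- \frac{1}{2313175}\right) = \left(-4499156 + \left(397 + 572274528\right)\right) \left(- \frac{1}{2313175}\right) = \left(-4499156 + 572274925\right) \left(- \frac{1}{2313175}\right) = 567775769 \left(- \frac{1}{2313175}\right) = - \frac{567775769}{2313175}$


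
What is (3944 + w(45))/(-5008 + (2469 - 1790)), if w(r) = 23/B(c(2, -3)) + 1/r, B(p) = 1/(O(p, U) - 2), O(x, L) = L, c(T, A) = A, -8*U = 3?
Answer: -1400183/1558440 ≈ -0.89845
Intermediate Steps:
U = -3/8 (U = -⅛*3 = -3/8 ≈ -0.37500)
B(p) = -8/19 (B(p) = 1/(-3/8 - 2) = 1/(-19/8) = -8/19)
w(r) = -437/8 + 1/r (w(r) = 23/(-8/19) + 1/r = 23*(-19/8) + 1/r = -437/8 + 1/r)
(3944 + w(45))/(-5008 + (2469 - 1790)) = (3944 + (-437/8 + 1/45))/(-5008 + (2469 - 1790)) = (3944 + (-437/8 + 1/45))/(-5008 + 679) = (3944 - 19657/360)/(-4329) = (1400183/360)*(-1/4329) = -1400183/1558440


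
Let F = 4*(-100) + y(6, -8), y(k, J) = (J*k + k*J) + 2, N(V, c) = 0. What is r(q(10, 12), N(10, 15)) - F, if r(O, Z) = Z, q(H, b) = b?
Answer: 494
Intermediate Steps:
y(k, J) = 2 + 2*J*k (y(k, J) = (J*k + J*k) + 2 = 2*J*k + 2 = 2 + 2*J*k)
F = -494 (F = 4*(-100) + (2 + 2*(-8)*6) = -400 + (2 - 96) = -400 - 94 = -494)
r(q(10, 12), N(10, 15)) - F = 0 - 1*(-494) = 0 + 494 = 494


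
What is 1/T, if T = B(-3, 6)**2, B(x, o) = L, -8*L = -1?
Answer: 64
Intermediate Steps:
L = 1/8 (L = -1/8*(-1) = 1/8 ≈ 0.12500)
B(x, o) = 1/8
T = 1/64 (T = (1/8)**2 = 1/64 ≈ 0.015625)
1/T = 1/(1/64) = 64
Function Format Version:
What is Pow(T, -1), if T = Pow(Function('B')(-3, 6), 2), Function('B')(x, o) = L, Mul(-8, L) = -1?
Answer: 64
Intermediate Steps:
L = Rational(1, 8) (L = Mul(Rational(-1, 8), -1) = Rational(1, 8) ≈ 0.12500)
Function('B')(x, o) = Rational(1, 8)
T = Rational(1, 64) (T = Pow(Rational(1, 8), 2) = Rational(1, 64) ≈ 0.015625)
Pow(T, -1) = Pow(Rational(1, 64), -1) = 64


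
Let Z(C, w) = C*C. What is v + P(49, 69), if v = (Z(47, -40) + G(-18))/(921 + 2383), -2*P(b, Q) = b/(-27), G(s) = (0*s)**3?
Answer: 140591/89208 ≈ 1.5760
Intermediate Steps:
Z(C, w) = C**2
G(s) = 0 (G(s) = 0**3 = 0)
P(b, Q) = b/54 (P(b, Q) = -b/(2*(-27)) = -b*(-1)/(2*27) = -(-1)*b/54 = b/54)
v = 2209/3304 (v = (47**2 + 0)/(921 + 2383) = (2209 + 0)/3304 = 2209*(1/3304) = 2209/3304 ≈ 0.66858)
v + P(49, 69) = 2209/3304 + (1/54)*49 = 2209/3304 + 49/54 = 140591/89208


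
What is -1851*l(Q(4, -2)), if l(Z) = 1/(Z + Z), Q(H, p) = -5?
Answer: 1851/10 ≈ 185.10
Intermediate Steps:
l(Z) = 1/(2*Z)
-1851*l(Q(4, -2)) = -1851/(2*(-5)) = -1851*(-1)/(2*5) = -1851*(-⅒) = 1851/10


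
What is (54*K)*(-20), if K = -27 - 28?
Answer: 59400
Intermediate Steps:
K = -55
(54*K)*(-20) = (54*(-55))*(-20) = -2970*(-20) = 59400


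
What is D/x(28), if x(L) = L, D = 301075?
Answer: 301075/28 ≈ 10753.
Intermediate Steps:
D/x(28) = 301075/28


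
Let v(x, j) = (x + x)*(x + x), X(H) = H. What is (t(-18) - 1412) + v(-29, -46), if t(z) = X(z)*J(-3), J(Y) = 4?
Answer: 1880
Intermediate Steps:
t(z) = 4*z (t(z) = z*4 = 4*z)
v(x, j) = 4*x**2 (v(x, j) = (2*x)*(2*x) = 4*x**2)
(t(-18) - 1412) + v(-29, -46) = (4*(-18) - 1412) + 4*(-29)**2 = (-72 - 1412) + 4*841 = -1484 + 3364 = 1880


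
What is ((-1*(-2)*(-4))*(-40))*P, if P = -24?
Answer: -7680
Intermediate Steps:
((-1*(-2)*(-4))*(-40))*P = ((-1*(-2)*(-4))*(-40))*(-24) = ((2*(-4))*(-40))*(-24) = -8*(-40)*(-24) = 320*(-24) = -7680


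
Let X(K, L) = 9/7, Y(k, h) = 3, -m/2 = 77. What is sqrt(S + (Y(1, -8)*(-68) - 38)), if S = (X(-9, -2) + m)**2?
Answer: sqrt(1130903)/7 ≈ 151.92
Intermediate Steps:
m = -154 (m = -2*77 = -154)
X(K, L) = 9/7 (X(K, L) = 9*(1/7) = 9/7)
S = 1142761/49 (S = (9/7 - 154)**2 = (-1069/7)**2 = 1142761/49 ≈ 23322.)
sqrt(S + (Y(1, -8)*(-68) - 38)) = sqrt(1142761/49 + (3*(-68) - 38)) = sqrt(1142761/49 + (-204 - 38)) = sqrt(1142761/49 - 242) = sqrt(1130903/49) = sqrt(1130903)/7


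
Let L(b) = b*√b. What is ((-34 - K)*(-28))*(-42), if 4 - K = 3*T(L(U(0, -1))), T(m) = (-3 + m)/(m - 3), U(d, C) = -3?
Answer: -41160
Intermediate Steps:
L(b) = b^(3/2)
T(m) = 1 (T(m) = (-3 + m)/(-3 + m) = 1)
K = 1 (K = 4 - 3 = 1)
((-34 - K)*(-28))*(-42) = ((-34 - 1*1)*(-28))*(-42) = ((-34 - 1)*(-28))*(-42) = -35*(-28)*(-42) = 980*(-42) = -41160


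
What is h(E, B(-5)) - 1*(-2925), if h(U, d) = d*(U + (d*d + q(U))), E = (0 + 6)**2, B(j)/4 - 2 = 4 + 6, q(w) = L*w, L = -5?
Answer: 106605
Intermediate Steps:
q(w) = -5*w
B(j) = 48 (B(j) = 8 + 4*(4 + 6) = 8 + 4*10 = 8 + 40 = 48)
E = 36 (E = 6**2 = 36)
h(U, d) = d*(d**2 - 4*U) (h(U, d) = d*(U + (d*d - 5*U)) = d*(U + (d**2 - 5*U)) = d*(d**2 - 4*U))
h(E, B(-5)) - 1*(-2925) = 48*(48**2 - 4*36) - 1*(-2925) = 48*(2304 - 144) + 2925 = 48*2160 + 2925 = 103680 + 2925 = 106605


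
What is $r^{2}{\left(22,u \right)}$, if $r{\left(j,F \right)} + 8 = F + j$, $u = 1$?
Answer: $225$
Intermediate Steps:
$r{\left(j,F \right)} = -8 + F + j$ ($r{\left(j,F \right)} = -8 + \left(F + j\right) = -8 + F + j$)
$r^{2}{\left(22,u \right)} = \left(-8 + 1 + 22\right)^{2} = 15^{2} = 225$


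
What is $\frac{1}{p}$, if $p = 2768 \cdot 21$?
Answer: $\frac{1}{58128} \approx 1.7203 \cdot 10^{-5}$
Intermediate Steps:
$p = 58128$
$\frac{1}{p} = \frac{1}{58128}$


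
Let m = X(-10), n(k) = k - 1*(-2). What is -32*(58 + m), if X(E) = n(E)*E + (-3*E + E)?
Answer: -5056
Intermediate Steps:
n(k) = 2 + k (n(k) = k + 2 = 2 + k)
X(E) = -2*E + E*(2 + E) (X(E) = (2 + E)*E + (-3*E + E) = E*(2 + E) - 2*E = -2*E + E*(2 + E))
m = 100 (m = (-10)**2 = 100)
-32*(58 + m) = -32*(58 + 100) = -32*158 = -5056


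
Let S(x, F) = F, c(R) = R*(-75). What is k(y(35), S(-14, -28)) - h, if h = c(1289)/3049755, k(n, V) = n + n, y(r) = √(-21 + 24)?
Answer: 6445/203317 + 2*√3 ≈ 3.4958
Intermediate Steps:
c(R) = -75*R
y(r) = √3
k(n, V) = 2*n
h = -6445/203317 (h = -75*1289/3049755 = -96675*1/3049755 = -6445/203317 ≈ -0.031699)
k(y(35), S(-14, -28)) - h = 2*√3 - 1*(-6445/203317) = 2*√3 + 6445/203317 = 6445/203317 + 2*√3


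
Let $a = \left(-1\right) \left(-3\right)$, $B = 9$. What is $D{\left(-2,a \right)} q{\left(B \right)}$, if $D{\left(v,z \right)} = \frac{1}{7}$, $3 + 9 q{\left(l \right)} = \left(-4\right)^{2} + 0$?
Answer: $\frac{13}{63} \approx 0.20635$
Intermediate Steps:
$a = 3$
$q{\left(l \right)} = \frac{13}{9}$ ($q{\left(l \right)} = - \frac{1}{3} + \frac{\left(-4\right)^{2} + 0}{9} = - \frac{1}{3} + \frac{16 + 0}{9} = - \frac{1}{3} + \frac{1}{9} \cdot 16 = - \frac{1}{3} + \frac{16}{9} = \frac{13}{9}$)
$D{\left(v,z \right)} = \frac{1}{7}$
$D{\left(-2,a \right)} q{\left(B \right)} = \frac{1}{7} \cdot \frac{13}{9} = \frac{13}{63}$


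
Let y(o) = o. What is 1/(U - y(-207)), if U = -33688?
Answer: -1/33481 ≈ -2.9868e-5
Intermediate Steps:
1/(U - y(-207)) = 1/(-33688 - 1*(-207)) = 1/(-33688 + 207) = 1/(-33481) = -1/33481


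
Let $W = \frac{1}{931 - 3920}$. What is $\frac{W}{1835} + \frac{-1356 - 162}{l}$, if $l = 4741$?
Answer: $- \frac{756904901}{2363955265} \approx -0.32019$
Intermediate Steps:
$W = - \frac{1}{2989}$ ($W = \frac{1}{-2989} = - \frac{1}{2989} \approx -0.00033456$)
$\frac{W}{1835} + \frac{-1356 - 162}{l} = - \frac{1}{2989 \cdot 1835} + \frac{-1356 - 162}{4741} = \left(- \frac{1}{2989}\right) \frac{1}{1835} - \frac{138}{431} = - \frac{1}{5484815} - \frac{138}{431} = - \frac{756904901}{2363955265}$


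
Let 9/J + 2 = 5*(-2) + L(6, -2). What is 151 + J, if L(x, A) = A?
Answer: 2105/14 ≈ 150.36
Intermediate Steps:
J = -9/14 (J = 9/(-2 + (5*(-2) - 2)) = 9/(-2 + (-10 - 2)) = 9/(-2 - 12) = 9/(-14) = 9*(-1/14) = -9/14 ≈ -0.64286)
151 + J = 151 - 9/14 = 2105/14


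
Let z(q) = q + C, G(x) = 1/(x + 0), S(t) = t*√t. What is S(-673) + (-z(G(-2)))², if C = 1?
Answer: ¼ - 673*I*√673 ≈ 0.25 - 17459.0*I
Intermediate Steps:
S(t) = t^(3/2)
G(x) = 1/x
z(q) = 1 + q (z(q) = q + 1 = 1 + q)
S(-673) + (-z(G(-2)))² = (-673)^(3/2) + (-(1 + 1/(-2)))² = -673*I*√673 + (-(1 - ½))² = -673*I*√673 + (-1*½)² = -673*I*√673 + (-½)² = -673*I*√673 + ¼ = ¼ - 673*I*√673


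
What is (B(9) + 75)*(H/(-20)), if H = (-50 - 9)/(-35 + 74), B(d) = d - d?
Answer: 295/52 ≈ 5.6731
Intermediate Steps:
B(d) = 0
H = -59/39 ≈ -1.5128
(B(9) + 75)*(H/(-20)) = (0 + 75)*(-59/39/(-20)) = 75*(-59/39*(-1/20)) = 75*(59/780) = 295/52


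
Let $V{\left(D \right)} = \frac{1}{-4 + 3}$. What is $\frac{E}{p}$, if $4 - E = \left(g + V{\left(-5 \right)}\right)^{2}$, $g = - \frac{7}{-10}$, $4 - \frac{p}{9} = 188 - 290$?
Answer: $\frac{391}{95400} \approx 0.0040985$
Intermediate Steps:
$V{\left(D \right)} = -1$ ($V{\left(D \right)} = \frac{1}{-1} = -1$)
$p = 954$ ($p = 36 - 9 \left(188 - 290\right) = 36 - -918 = 36 + 918 = 954$)
$g = \frac{7}{10}$ ($g = \left(-7\right) \left(- \frac{1}{10}\right) = \frac{7}{10} \approx 0.7$)
$E = \frac{391}{100}$ ($E = 4 - \left(\frac{7}{10} - 1\right)^{2} = 4 - \left(- \frac{3}{10}\right)^{2} = 4 - \frac{9}{100} = \frac{391}{100} \approx 3.91$)
$\frac{E}{p} = \frac{391}{100 \cdot 954} = \frac{391}{100} \cdot \frac{1}{954} = \frac{391}{95400}$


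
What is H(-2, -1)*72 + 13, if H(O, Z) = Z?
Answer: -59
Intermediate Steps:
H(-2, -1)*72 + 13 = -1*72 + 13 = -72 + 13 = -59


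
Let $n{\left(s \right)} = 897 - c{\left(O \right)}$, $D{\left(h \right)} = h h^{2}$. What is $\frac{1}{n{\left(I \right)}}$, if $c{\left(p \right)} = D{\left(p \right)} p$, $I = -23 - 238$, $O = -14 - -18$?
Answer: $\frac{1}{641} \approx 0.0015601$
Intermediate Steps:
$O = 4$ ($O = -14 + 18 = 4$)
$D{\left(h \right)} = h^{3}$
$I = -261$ ($I = -23 - 238 = -261$)
$c{\left(p \right)} = p^{4}$ ($c{\left(p \right)} = p^{3} p = p^{4}$)
$n{\left(s \right)} = 641$ ($n{\left(s \right)} = 897 - 4^{4} = 897 - 256 = 641$)
$\frac{1}{n{\left(I \right)}} = \frac{1}{641}$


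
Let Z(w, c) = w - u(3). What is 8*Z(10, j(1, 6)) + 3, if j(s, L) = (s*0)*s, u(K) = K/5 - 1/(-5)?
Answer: 383/5 ≈ 76.600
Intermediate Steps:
u(K) = 1/5 + K/5 (u(K) = K*(1/5) - 1*(-1/5) = K/5 + 1/5 = 1/5 + K/5)
j(s, L) = 0 (j(s, L) = 0*s = 0)
Z(w, c) = -4/5 + w (Z(w, c) = w - (1/5 + (1/5)*3) = w - (1/5 + 3/5) = w - 1*4/5 = w - 4/5 = -4/5 + w)
8*Z(10, j(1, 6)) + 3 = 8*(-4/5 + 10) + 3 = 8*(46/5) + 3 = 368/5 + 3 = 383/5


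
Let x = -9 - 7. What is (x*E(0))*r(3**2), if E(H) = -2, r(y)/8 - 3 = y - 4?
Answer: 2048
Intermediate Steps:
r(y) = -8 + 8*y (r(y) = 24 + 8*(y - 4) = 24 + 8*(-4 + y) = 24 + (-32 + 8*y) = -8 + 8*y)
x = -16
(x*E(0))*r(3**2) = (-16*(-2))*(-8 + 8*3**2) = 32*(-8 + 8*9) = 32*(-8 + 72) = 32*64 = 2048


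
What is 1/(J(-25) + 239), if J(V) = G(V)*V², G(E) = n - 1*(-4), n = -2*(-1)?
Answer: 1/3989 ≈ 0.00025069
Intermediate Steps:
n = 2
G(E) = 6 (G(E) = 2 - 1*(-4) = 2 + 4 = 6)
J(V) = 6*V²
1/(J(-25) + 239) = 1/(6*(-25)² + 239) = 1/(6*625 + 239) = 1/(3750 + 239) = 1/3989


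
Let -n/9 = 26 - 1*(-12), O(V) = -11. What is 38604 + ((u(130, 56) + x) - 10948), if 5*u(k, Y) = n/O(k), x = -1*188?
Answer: 1511082/55 ≈ 27474.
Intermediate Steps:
x = -188
n = -342 (n = -9*(26 - 1*(-12)) = -9*(26 + 12) = -9*38 = -342)
u(k, Y) = 342/55 (u(k, Y) = (-342/(-11))/5 = (-342*(-1/11))/5 = (⅕)*(342/11) = 342/55)
38604 + ((u(130, 56) + x) - 10948) = 38604 + ((342/55 - 188) - 10948) = 38604 + (-9998/55 - 10948) = 38604 - 612138/55 = 1511082/55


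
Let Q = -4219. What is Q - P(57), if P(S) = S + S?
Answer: -4333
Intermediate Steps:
P(S) = 2*S
Q - P(57) = -4219 - 2*57 = -4219 - 1*114 = -4219 - 114 = -4333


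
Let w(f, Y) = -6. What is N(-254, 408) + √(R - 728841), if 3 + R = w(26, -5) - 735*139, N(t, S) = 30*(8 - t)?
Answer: 7860 + 3*I*√92335 ≈ 7860.0 + 911.6*I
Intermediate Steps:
N(t, S) = 240 - 30*t
R = -102174 (R = -3 + (-6 - 735*139) = -3 + (-6 - 102165) = -3 - 102171 = -102174)
N(-254, 408) + √(R - 728841) = (240 - 30*(-254)) + √(-102174 - 728841) = (240 + 7620) + √(-831015) = 7860 + 3*I*√92335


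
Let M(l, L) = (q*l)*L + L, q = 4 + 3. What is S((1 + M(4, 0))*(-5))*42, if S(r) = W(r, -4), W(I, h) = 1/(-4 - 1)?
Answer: -42/5 ≈ -8.4000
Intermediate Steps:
q = 7
M(l, L) = L + 7*L*l (M(l, L) = (7*l)*L + L = 7*L*l + L = L + 7*L*l)
W(I, h) = -⅕ (W(I, h) = 1/(-5) = -⅕)
S(r) = -⅕
S((1 + M(4, 0))*(-5))*42 = -⅕*42 = -42/5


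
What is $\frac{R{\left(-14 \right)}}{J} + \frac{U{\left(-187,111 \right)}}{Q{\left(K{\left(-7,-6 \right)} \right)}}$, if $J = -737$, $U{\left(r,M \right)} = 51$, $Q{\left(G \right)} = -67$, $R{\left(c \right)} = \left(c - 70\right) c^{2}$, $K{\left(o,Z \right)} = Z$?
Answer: $\frac{15903}{737} \approx 21.578$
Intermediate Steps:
$R{\left(c \right)} = c^{2} \left(-70 + c\right)$ ($R{\left(c \right)} = \left(c - 70\right) c^{2} = \left(-70 + c\right) c^{2} = c^{2} \left(-70 + c\right)$)
$\frac{R{\left(-14 \right)}}{J} + \frac{U{\left(-187,111 \right)}}{Q{\left(K{\left(-7,-6 \right)} \right)}} = \frac{\left(-14\right)^{2} \left(-70 - 14\right)}{-737} + \frac{51}{-67} = 196 \left(-84\right) \left(- \frac{1}{737}\right) + 51 \left(- \frac{1}{67}\right) = \left(-16464\right) \left(- \frac{1}{737}\right) - \frac{51}{67} = \frac{16464}{737} - \frac{51}{67} = \frac{15903}{737}$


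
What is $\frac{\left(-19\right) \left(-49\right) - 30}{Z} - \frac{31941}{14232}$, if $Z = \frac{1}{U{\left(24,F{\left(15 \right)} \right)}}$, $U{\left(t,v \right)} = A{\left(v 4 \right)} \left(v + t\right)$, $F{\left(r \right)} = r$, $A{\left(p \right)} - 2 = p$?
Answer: $\frac{10335353145}{4744} \approx 2.1786 \cdot 10^{6}$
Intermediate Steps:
$A{\left(p \right)} = 2 + p$
$U{\left(t,v \right)} = \left(2 + 4 v\right) \left(t + v\right)$ ($U{\left(t,v \right)} = \left(2 + v 4\right) \left(v + t\right) = \left(2 + 4 v\right) \left(t + v\right)$)
$Z = \frac{1}{2418}$ ($Z = \frac{1}{2 \left(1 + 2 \cdot 15\right) \left(24 + 15\right)} = \frac{1}{2 \left(1 + 30\right) 39} = \frac{1}{2 \cdot 31 \cdot 39} = \frac{1}{2418} \approx 0.00041356$)
$\frac{\left(-19\right) \left(-49\right) - 30}{Z} - \frac{31941}{14232} = \left(\left(-19\right) \left(-49\right) - 30\right) \frac{1}{\frac{1}{2418}} - \frac{31941}{14232} = \left(931 - 30\right) 2418 - \frac{10647}{4744} = 901 \cdot 2418 - \frac{10647}{4744} = 2178618 - \frac{10647}{4744} = \frac{10335353145}{4744}$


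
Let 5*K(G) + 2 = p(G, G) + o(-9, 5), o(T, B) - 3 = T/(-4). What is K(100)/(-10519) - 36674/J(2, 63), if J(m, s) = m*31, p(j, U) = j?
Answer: -3857750863/6521780 ≈ -591.52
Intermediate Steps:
o(T, B) = 3 - T/4 (o(T, B) = 3 + T/(-4) = 3 + T*(-¼) = 3 - T/4)
J(m, s) = 31*m
K(G) = 13/20 + G/5 (K(G) = -⅖ + (G + (3 - ¼*(-9)))/5 = -⅖ + (G + (3 + 9/4))/5 = -⅖ + (G + 21/4)/5 = -⅖ + (21/4 + G)/5 = -⅖ + (21/20 + G/5) = 13/20 + G/5)
K(100)/(-10519) - 36674/J(2, 63) = (13/20 + (⅕)*100)/(-10519) - 36674/(31*2) = (13/20 + 20)*(-1/10519) - 36674/62 = (413/20)*(-1/10519) - 36674*1/62 = -413/210380 - 18337/31 = -3857750863/6521780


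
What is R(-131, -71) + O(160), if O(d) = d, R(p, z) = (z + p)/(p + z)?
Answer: 161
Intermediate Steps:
R(p, z) = 1 (R(p, z) = (p + z)/(p + z) = 1)
R(-131, -71) + O(160) = 1 + 160 = 161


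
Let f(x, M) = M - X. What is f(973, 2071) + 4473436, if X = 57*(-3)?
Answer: 4475678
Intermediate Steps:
X = -171
f(x, M) = 171 + M (f(x, M) = M - 1*(-171) = M + 171 = 171 + M)
f(973, 2071) + 4473436 = (171 + 2071) + 4473436 = 2242 + 4473436 = 4475678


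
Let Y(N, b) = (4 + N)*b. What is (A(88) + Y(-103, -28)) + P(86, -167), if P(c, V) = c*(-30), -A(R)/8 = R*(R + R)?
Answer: -123712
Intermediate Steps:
A(R) = -16*R² (A(R) = -8*R*(R + R) = -8*R*2*R = -16*R²)
P(c, V) = -30*c
Y(N, b) = b*(4 + N)
(A(88) + Y(-103, -28)) + P(86, -167) = (-16*88² - 28*(4 - 103)) - 30*86 = (-16*7744 - 28*(-99)) - 2580 = (-123904 + 2772) - 2580 = -121132 - 2580 = -123712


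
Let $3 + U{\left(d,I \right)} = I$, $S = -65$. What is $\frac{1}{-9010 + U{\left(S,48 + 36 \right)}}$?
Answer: $- \frac{1}{8929} \approx -0.00011199$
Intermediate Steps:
$U{\left(d,I \right)} = -3 + I$
$\frac{1}{-9010 + U{\left(S,48 + 36 \right)}} = \frac{1}{-9010 + \left(-3 + \left(48 + 36\right)\right)} = \frac{1}{-9010 + \left(-3 + 84\right)} = \frac{1}{-9010 + 81} = \frac{1}{-8929} = - \frac{1}{8929}$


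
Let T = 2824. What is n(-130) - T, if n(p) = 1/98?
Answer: -276751/98 ≈ -2824.0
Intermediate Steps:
n(p) = 1/98
n(-130) - T = 1/98 - 1*2824 = 1/98 - 2824 = -276751/98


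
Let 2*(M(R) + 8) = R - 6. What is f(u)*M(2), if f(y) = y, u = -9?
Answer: 90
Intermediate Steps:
M(R) = -11 + R/2 (M(R) = -8 + (R - 6)/2 = -8 + (-6 + R)/2 = -8 + (-3 + R/2) = -11 + R/2)
f(u)*M(2) = -9*(-11 + (½)*2) = -9*(-11 + 1) = -9*(-10) = 90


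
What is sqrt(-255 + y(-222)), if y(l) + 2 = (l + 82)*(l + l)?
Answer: sqrt(61903) ≈ 248.80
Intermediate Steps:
y(l) = -2 + 2*l*(82 + l) (y(l) = -2 + (l + 82)*(l + l) = -2 + (82 + l)*(2*l) = -2 + 2*l*(82 + l))
sqrt(-255 + y(-222)) = sqrt(-255 + (-2 + 2*(-222)**2 + 164*(-222))) = sqrt(-255 + (-2 + 2*49284 - 36408)) = sqrt(-255 + (-2 + 98568 - 36408)) = sqrt(-255 + 62158) = sqrt(61903)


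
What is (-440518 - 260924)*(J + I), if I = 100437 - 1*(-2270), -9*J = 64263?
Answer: -67034473800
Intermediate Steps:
J = -21421/3 (J = -⅑*64263 = -21421/3 ≈ -7140.3)
I = 102707 (I = 100437 + 2270 = 102707)
(-440518 - 260924)*(J + I) = (-440518 - 260924)*(-21421/3 + 102707) = -701442*286700/3 = -67034473800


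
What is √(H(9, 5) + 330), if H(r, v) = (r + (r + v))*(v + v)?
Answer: 4*√35 ≈ 23.664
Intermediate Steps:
H(r, v) = 2*v*(v + 2*r) (H(r, v) = (v + 2*r)*(2*v) = 2*v*(v + 2*r))
√(H(9, 5) + 330) = √(2*5*(5 + 2*9) + 330) = √(2*5*(5 + 18) + 330) = √(2*5*23 + 330) = √(230 + 330) = √560 = 4*√35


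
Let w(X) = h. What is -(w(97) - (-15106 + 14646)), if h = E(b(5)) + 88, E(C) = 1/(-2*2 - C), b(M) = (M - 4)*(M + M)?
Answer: -7671/14 ≈ -547.93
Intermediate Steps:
b(M) = 2*M*(-4 + M) (b(M) = (-4 + M)*(2*M) = 2*M*(-4 + M))
E(C) = 1/(-4 - C)
h = 1231/14 (h = -1/(4 + 2*5*(-4 + 5)) + 88 = -1/(4 + 2*5*1) + 88 = -1/(4 + 10) + 88 = -1/14 + 88 = 1231/14 ≈ 87.929)
w(X) = 1231/14
-(w(97) - (-15106 + 14646)) = -(1231/14 - (-15106 + 14646)) = -(1231/14 - 1*(-460)) = -(1231/14 + 460) = -1*7671/14 = -7671/14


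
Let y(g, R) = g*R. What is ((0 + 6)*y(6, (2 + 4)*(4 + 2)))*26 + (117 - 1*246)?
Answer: 33567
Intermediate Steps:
y(g, R) = R*g
((0 + 6)*y(6, (2 + 4)*(4 + 2)))*26 + (117 - 1*246) = ((0 + 6)*(((2 + 4)*(4 + 2))*6))*26 + (117 - 1*246) = (6*((6*6)*6))*26 + (117 - 246) = (6*(36*6))*26 - 129 = (6*216)*26 - 129 = 1296*26 - 129 = 33696 - 129 = 33567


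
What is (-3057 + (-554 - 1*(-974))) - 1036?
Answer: -3673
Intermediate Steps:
(-3057 + (-554 - 1*(-974))) - 1036 = (-3057 + (-554 + 974)) - 1036 = (-3057 + 420) - 1036 = -2637 - 1036 = -3673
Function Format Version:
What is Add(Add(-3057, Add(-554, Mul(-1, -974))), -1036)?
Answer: -3673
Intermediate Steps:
Add(Add(-3057, Add(-554, Mul(-1, -974))), -1036) = Add(Add(-3057, Add(-554, 974)), -1036) = Add(Add(-3057, 420), -1036) = Add(-2637, -1036) = -3673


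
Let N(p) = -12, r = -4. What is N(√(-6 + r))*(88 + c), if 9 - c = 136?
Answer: 468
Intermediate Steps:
c = -127 (c = 9 - 1*136 = 9 - 136 = -127)
N(√(-6 + r))*(88 + c) = -12*(88 - 127) = -12*(-39) = 468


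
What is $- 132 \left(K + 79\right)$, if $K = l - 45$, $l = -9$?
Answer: $-3300$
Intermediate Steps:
$K = -54$ ($K = -9 - 45 = -54$)
$- 132 \left(K + 79\right) = - 132 \left(-54 + 79\right) = \left(-132\right) 25 = -3300$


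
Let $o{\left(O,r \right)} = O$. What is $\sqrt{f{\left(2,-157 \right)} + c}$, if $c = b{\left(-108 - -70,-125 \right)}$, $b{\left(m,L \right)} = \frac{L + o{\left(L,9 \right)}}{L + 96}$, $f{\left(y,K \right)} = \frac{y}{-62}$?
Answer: $\frac{\sqrt{6941179}}{899} \approx 2.9306$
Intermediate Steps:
$f{\left(y,K \right)} = - \frac{y}{62}$ ($f{\left(y,K \right)} = y \left(- \frac{1}{62}\right) = - \frac{y}{62}$)
$b{\left(m,L \right)} = \frac{2 L}{96 + L}$ ($b{\left(m,L \right)} = \frac{L + L}{L + 96} = \frac{2 L}{96 + L}$)
$c = \frac{250}{29}$ ($c = 2 \left(-125\right) \frac{1}{96 - 125} = 2 \left(-125\right) \frac{1}{-29} = 2 \left(-125\right) \left(- \frac{1}{29}\right) = \frac{250}{29} \approx 8.6207$)
$\sqrt{f{\left(2,-157 \right)} + c} = \sqrt{\left(- \frac{1}{62}\right) 2 + \frac{250}{29}} = \sqrt{- \frac{1}{31} + \frac{250}{29}} = \sqrt{\frac{7721}{899}} = \frac{\sqrt{6941179}}{899}$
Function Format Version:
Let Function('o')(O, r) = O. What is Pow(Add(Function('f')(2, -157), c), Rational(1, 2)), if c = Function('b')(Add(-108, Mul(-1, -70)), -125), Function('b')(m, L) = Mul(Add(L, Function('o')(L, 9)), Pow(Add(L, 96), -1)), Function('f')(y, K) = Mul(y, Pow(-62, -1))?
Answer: Mul(Rational(1, 899), Pow(6941179, Rational(1, 2))) ≈ 2.9306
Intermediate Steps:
Function('f')(y, K) = Mul(Rational(-1, 62), y) (Function('f')(y, K) = Mul(y, Rational(-1, 62)) = Mul(Rational(-1, 62), y))
Function('b')(m, L) = Mul(2, L, Pow(Add(96, L), -1)) (Function('b')(m, L) = Mul(Add(L, L), Pow(Add(L, 96), -1)) = Mul(Mul(2, L), Pow(Add(96, L), -1)) = Mul(2, L, Pow(Add(96, L), -1)))
c = Rational(250, 29) (c = Mul(2, -125, Pow(Add(96, -125), -1)) = Mul(2, -125, Pow(-29, -1)) = Mul(2, -125, Rational(-1, 29)) = Rational(250, 29) ≈ 8.6207)
Pow(Add(Function('f')(2, -157), c), Rational(1, 2)) = Pow(Add(Mul(Rational(-1, 62), 2), Rational(250, 29)), Rational(1, 2)) = Pow(Add(Rational(-1, 31), Rational(250, 29)), Rational(1, 2)) = Pow(Rational(7721, 899), Rational(1, 2)) = Mul(Rational(1, 899), Pow(6941179, Rational(1, 2)))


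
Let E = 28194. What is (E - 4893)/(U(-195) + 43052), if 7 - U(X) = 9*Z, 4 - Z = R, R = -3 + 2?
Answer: 7767/14338 ≈ 0.54171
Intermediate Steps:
R = -1
Z = 5 (Z = 4 - 1*(-1) = 4 + 1 = 5)
U(X) = -38 (U(X) = 7 - 9*5 = 7 - 1*45 = 7 - 45 = -38)
(E - 4893)/(U(-195) + 43052) = (28194 - 4893)/(-38 + 43052) = 23301/43014 = 23301*(1/43014) = 7767/14338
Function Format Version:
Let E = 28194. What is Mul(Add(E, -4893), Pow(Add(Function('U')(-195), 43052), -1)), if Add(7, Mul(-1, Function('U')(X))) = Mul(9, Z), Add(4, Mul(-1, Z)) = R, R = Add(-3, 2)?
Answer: Rational(7767, 14338) ≈ 0.54171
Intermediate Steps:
R = -1
Z = 5 (Z = Add(4, Mul(-1, -1)) = Add(4, 1) = 5)
Function('U')(X) = -38 (Function('U')(X) = Add(7, Mul(-1, Mul(9, 5))) = Add(7, Mul(-1, 45)) = Add(7, -45) = -38)
Mul(Add(E, -4893), Pow(Add(Function('U')(-195), 43052), -1)) = Mul(Add(28194, -4893), Pow(Add(-38, 43052), -1)) = Mul(23301, Pow(43014, -1)) = Mul(23301, Rational(1, 43014)) = Rational(7767, 14338)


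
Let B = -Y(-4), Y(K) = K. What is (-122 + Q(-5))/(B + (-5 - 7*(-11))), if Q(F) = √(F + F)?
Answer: -61/38 + I*√10/76 ≈ -1.6053 + 0.041609*I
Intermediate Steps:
Q(F) = √2*√F (Q(F) = √(2*F) = √2*√F)
B = 4 (B = -1*(-4) = 4)
(-122 + Q(-5))/(B + (-5 - 7*(-11))) = (-122 + √2*√(-5))/(4 + (-5 - 7*(-11))) = (-122 + √2*(I*√5))/(4 + (-5 + 77)) = (-122 + I*√10)/(4 + 72) = (-122 + I*√10)/76 = (-122 + I*√10)*(1/76) = -61/38 + I*√10/76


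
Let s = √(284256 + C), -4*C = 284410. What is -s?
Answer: -√852614/2 ≈ -461.69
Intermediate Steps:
C = -142205/2 (C = -¼*284410 = -142205/2 ≈ -71103.)
s = √852614/2 (s = √(284256 - 142205/2) = √(426307/2) = √852614/2 ≈ 461.69)
-s = -√852614/2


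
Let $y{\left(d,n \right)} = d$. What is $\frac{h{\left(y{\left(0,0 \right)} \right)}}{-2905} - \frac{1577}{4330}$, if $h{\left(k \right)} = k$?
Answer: $- \frac{1577}{4330} \approx -0.3642$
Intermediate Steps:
$\frac{h{\left(y{\left(0,0 \right)} \right)}}{-2905} - \frac{1577}{4330} = \frac{0}{-2905} - \frac{1577}{4330} = 0 \left(- \frac{1}{2905}\right) - \frac{1577}{4330} = 0 - \frac{1577}{4330} = - \frac{1577}{4330}$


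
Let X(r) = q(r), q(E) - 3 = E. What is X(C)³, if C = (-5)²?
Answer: 21952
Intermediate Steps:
q(E) = 3 + E
C = 25
X(r) = 3 + r
X(C)³ = (3 + 25)³ = 28³ = 21952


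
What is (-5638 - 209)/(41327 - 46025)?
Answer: 1949/1566 ≈ 1.2446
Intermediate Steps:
(-5638 - 209)/(41327 - 46025) = -5847/(-4698) = -5847*(-1/4698) = 1949/1566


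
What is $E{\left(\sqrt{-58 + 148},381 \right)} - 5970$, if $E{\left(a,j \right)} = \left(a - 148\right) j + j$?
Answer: $-61977 + 1143 \sqrt{10} \approx -58363.0$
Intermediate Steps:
$E{\left(a,j \right)} = j + j \left(-148 + a\right)$ ($E{\left(a,j \right)} = \left(a - 148\right) j + j = \left(-148 + a\right) j + j = j \left(-148 + a\right) + j = j + j \left(-148 + a\right)$)
$E{\left(\sqrt{-58 + 148},381 \right)} - 5970 = 381 \left(-147 + \sqrt{-58 + 148}\right) - 5970 = 381 \left(-147 + \sqrt{90}\right) - 5970 = 381 \left(-147 + 3 \sqrt{10}\right) - 5970 = \left(-56007 + 1143 \sqrt{10}\right) - 5970 = -61977 + 1143 \sqrt{10}$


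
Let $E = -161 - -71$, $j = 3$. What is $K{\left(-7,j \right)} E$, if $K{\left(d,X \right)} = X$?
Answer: $-270$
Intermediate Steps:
$E = -90$ ($E = -161 + 71 = -90$)
$K{\left(-7,j \right)} E = 3 \left(-90\right) = -270$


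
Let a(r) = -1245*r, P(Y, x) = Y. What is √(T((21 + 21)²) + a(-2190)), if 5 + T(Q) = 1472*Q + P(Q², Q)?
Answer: √8434849 ≈ 2904.3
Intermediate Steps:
T(Q) = -5 + Q² + 1472*Q (T(Q) = -5 + (1472*Q + Q²) = -5 + (Q² + 1472*Q) = -5 + Q² + 1472*Q)
√(T((21 + 21)²) + a(-2190)) = √((-5 + ((21 + 21)²)² + 1472*(21 + 21)²) - 1245*(-2190)) = √((-5 + (42²)² + 1472*42²) + 2726550) = √((-5 + 1764² + 1472*1764) + 2726550) = √((-5 + 3111696 + 2596608) + 2726550) = √(5708299 + 2726550) = √8434849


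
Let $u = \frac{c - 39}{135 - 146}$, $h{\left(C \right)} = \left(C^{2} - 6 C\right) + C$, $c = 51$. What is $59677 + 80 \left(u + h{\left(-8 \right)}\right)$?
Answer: $\frac{747007}{11} \approx 67910.0$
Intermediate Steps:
$h{\left(C \right)} = C^{2} - 5 C$
$u = - \frac{12}{11}$ ($u = \frac{51 - 39}{135 - 146} = \frac{12}{-11} = 12 \left(- \frac{1}{11}\right) = - \frac{12}{11} \approx -1.0909$)
$59677 + 80 \left(u + h{\left(-8 \right)}\right) = 59677 + 80 \left(- \frac{12}{11} - 8 \left(-5 - 8\right)\right) = 59677 + 80 \left(- \frac{12}{11} - -104\right) = 59677 + 80 \left(- \frac{12}{11} + 104\right) = 59677 + 80 \cdot \frac{1132}{11} = 59677 + \frac{90560}{11} = \frac{747007}{11}$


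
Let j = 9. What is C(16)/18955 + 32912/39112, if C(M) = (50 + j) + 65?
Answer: 78587106/92670995 ≈ 0.84802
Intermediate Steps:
C(M) = 124 (C(M) = (50 + 9) + 65 = 59 + 65 = 124)
C(16)/18955 + 32912/39112 = 124/18955 + 32912/39112 = 124*(1/18955) + 32912*(1/39112) = 124/18955 + 4114/4889 = 78587106/92670995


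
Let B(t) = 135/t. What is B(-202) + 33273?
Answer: 6721011/202 ≈ 33272.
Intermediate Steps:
B(-202) + 33273 = 135/(-202) + 33273 = 135*(-1/202) + 33273 = -135/202 + 33273 = 6721011/202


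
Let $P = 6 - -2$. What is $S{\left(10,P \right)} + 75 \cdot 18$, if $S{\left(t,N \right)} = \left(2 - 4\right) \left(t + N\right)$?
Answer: $1314$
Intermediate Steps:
$P = 8$ ($P = 6 + 2 = 8$)
$S{\left(t,N \right)} = - 2 N - 2 t$ ($S{\left(t,N \right)} = - 2 \left(N + t\right) = - 2 N - 2 t$)
$S{\left(10,P \right)} + 75 \cdot 18 = \left(\left(-2\right) 8 - 20\right) + 75 \cdot 18 = \left(-16 - 20\right) + 1350 = -36 + 1350 = 1314$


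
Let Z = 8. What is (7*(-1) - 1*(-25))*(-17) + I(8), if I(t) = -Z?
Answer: -314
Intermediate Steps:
I(t) = -8 (I(t) = -1*8 = -8)
(7*(-1) - 1*(-25))*(-17) + I(8) = (7*(-1) - 1*(-25))*(-17) - 8 = (-7 + 25)*(-17) - 8 = 18*(-17) - 8 = -306 - 8 = -314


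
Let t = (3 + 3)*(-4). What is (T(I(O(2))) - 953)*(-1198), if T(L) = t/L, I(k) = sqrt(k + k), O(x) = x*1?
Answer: 1156070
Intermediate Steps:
O(x) = x
I(k) = sqrt(2)*sqrt(k) (I(k) = sqrt(2*k) = sqrt(2)*sqrt(k))
t = -24 (t = 6*(-4) = -24)
T(L) = -24/L
(T(I(O(2))) - 953)*(-1198) = (-24/(sqrt(2)*sqrt(2)) - 953)*(-1198) = (-24/2 - 953)*(-1198) = (-24*1/2 - 953)*(-1198) = (-12 - 953)*(-1198) = -965*(-1198) = 1156070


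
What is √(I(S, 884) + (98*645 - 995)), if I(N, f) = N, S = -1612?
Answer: √60603 ≈ 246.18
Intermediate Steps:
√(I(S, 884) + (98*645 - 995)) = √(-1612 + (98*645 - 995)) = √(-1612 + (63210 - 995)) = √(-1612 + 62215) = √60603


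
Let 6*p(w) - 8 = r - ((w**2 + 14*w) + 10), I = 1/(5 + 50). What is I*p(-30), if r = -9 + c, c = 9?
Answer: -241/165 ≈ -1.4606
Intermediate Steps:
I = 1/55 ≈ 0.018182
r = 0 (r = -9 + 9 = 0)
p(w) = -1/3 - 7*w/3 - w**2/6 (p(w) = 4/3 + (0 - ((w**2 + 14*w) + 10))/6 = 4/3 + (0 - (10 + w**2 + 14*w))/6 = 4/3 + (0 + (-10 - w**2 - 14*w))/6 = 4/3 + (-10 - w**2 - 14*w)/6 = 4/3 + (-5/3 - 7*w/3 - w**2/6) = -1/3 - 7*w/3 - w**2/6)
I*p(-30) = (-1/3 - 7/3*(-30) - 1/6*(-30)**2)/55 = (-1/3 + 70 - 1/6*900)/55 = (-1/3 + 70 - 150)/55 = (1/55)*(-241/3) = -241/165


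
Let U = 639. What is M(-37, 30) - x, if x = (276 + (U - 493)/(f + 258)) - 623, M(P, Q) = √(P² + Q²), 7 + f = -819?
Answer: 98621/284 + √2269 ≈ 394.89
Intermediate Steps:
f = -826 (f = -7 - 819 = -826)
x = -98621/284 (x = (276 + (639 - 493)/(-826 + 258)) - 623 = (276 + 146/(-568)) - 623 = (276 + 146*(-1/568)) - 623 = (276 - 73/284) - 623 = 78311/284 - 623 = -98621/284 ≈ -347.26)
M(-37, 30) - x = √((-37)² + 30²) - 1*(-98621/284) = √(1369 + 900) + 98621/284 = √2269 + 98621/284 = 98621/284 + √2269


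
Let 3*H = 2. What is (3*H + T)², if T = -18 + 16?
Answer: 0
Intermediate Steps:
H = ⅔ (H = (⅓)*2 = ⅔ ≈ 0.66667)
T = -2
(3*H + T)² = (3*(⅔) - 2)² = (2 - 2)² = 0² = 0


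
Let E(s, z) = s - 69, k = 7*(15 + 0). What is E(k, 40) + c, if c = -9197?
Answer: -9161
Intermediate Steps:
k = 105 (k = 7*15 = 105)
E(s, z) = -69 + s
E(k, 40) + c = (-69 + 105) - 9197 = 36 - 9197 = -9161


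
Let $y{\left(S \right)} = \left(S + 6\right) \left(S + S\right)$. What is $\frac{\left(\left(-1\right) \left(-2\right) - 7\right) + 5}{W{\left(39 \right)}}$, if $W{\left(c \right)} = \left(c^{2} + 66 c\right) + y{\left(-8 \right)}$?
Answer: $0$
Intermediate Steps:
$y{\left(S \right)} = 2 S \left(6 + S\right)$ ($y{\left(S \right)} = \left(6 + S\right) 2 S = 2 S \left(6 + S\right)$)
$W{\left(c \right)} = 32 + c^{2} + 66 c$ ($W{\left(c \right)} = \left(c^{2} + 66 c\right) + 2 \left(-8\right) \left(6 - 8\right) = \left(c^{2} + 66 c\right) + 2 \left(-8\right) \left(-2\right) = \left(c^{2} + 66 c\right) + 32 = 32 + c^{2} + 66 c$)
$\frac{\left(\left(-1\right) \left(-2\right) - 7\right) + 5}{W{\left(39 \right)}} = \frac{\left(\left(-1\right) \left(-2\right) - 7\right) + 5}{32 + 39^{2} + 66 \cdot 39} = \frac{\left(2 - 7\right) + 5}{32 + 1521 + 2574} = \frac{-5 + 5}{4127} = 0 \cdot \frac{1}{4127} = 0$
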